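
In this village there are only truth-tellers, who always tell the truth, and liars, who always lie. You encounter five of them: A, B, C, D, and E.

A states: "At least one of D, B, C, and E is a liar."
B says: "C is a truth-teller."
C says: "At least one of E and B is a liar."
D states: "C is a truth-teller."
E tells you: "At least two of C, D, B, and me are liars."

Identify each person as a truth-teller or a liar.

A: truth-teller, B: truth-teller, C: truth-teller, D: truth-teller, E: liar

Consider A. Suppose A is a liar.
Then no assignment of the remaining roles makes every statement match its speaker's type — contradiction.
So A is a truth-teller.
Consider B. Suppose B is a liar.
Then no assignment of the remaining roles makes every statement match its speaker's type — contradiction.
So B is a truth-teller.
Consider C. Suppose C is a liar.
Then B's statement comes out false, contradicting B being a truth-teller.
So C is a truth-teller.
With that fixed, D's statement is true, so D is a truth-teller.
With that fixed, E's statement is false, so E is a liar.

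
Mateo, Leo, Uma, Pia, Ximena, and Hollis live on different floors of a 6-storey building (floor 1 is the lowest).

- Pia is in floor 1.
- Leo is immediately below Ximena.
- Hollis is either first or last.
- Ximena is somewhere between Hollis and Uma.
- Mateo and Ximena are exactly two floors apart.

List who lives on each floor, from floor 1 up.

From clue 1: Pia → floor 1.
From clues 1–2: Leo is in {2,3,4,5}.
From clues 1–3: Hollis → floor 6.
From clues 1–4: Leo is in {3,4}.
From clues 1–5: Uma → floor 2, Mateo → floor 3, Leo → floor 4, Ximena → floor 5.

Pia, Uma, Mateo, Leo, Ximena, Hollis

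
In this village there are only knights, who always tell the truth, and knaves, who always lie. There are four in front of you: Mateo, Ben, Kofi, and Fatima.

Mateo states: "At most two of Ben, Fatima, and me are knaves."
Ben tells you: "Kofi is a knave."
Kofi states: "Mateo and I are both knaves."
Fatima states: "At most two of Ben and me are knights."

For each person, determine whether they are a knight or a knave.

Regardless of anyone's role, Fatima's statement is true, so Fatima is a knight.
With that fixed, Mateo's statement is true, so Mateo is a knight.
With that fixed, Kofi's statement is false, so Kofi is a knave.
With that fixed, Ben's statement is true, so Ben is a knight.

Mateo: knight, Ben: knight, Kofi: knave, Fatima: knight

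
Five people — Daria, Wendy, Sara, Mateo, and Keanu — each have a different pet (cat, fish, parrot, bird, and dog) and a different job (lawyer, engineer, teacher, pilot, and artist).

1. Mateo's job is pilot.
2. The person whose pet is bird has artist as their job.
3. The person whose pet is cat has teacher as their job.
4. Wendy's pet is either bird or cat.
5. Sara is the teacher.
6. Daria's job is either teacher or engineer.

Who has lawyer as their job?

Keanu

Clue 1 rules out Mateo for the one with job lawyer.
With clues 1–4, Wendy is impossible for the one with job lawyer.
With clues 1–5, Sara is impossible for the one with job lawyer.
With clues 1–6, Daria is impossible for the one with job lawyer.
That leaves Keanu.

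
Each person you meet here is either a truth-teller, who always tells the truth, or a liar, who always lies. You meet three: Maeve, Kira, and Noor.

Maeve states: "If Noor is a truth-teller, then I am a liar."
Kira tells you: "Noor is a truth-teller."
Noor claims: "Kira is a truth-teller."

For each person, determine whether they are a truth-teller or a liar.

Consider Maeve. Suppose Maeve is a liar.
Then Maeve's own statement would have to be false, but it can't be — contradiction.
So Maeve is a truth-teller.
Consider Kira. Suppose Kira is a truth-teller.
Then no assignment of the remaining roles makes every statement match its speaker's type — contradiction.
So Kira is a liar.
With that fixed, Noor's statement is false, so Noor is a liar.

Maeve: truth-teller, Kira: liar, Noor: liar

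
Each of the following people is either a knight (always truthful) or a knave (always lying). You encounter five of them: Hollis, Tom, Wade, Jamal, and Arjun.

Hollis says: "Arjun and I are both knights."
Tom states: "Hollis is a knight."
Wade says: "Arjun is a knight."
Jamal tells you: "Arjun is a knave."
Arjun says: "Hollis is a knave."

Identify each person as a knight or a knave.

Hollis: knave, Tom: knave, Wade: knight, Jamal: knave, Arjun: knight

Consider Hollis. Suppose Hollis is a knight.
Then no assignment of the remaining roles makes every statement match its speaker's type — contradiction.
So Hollis is a knave.
With that fixed, Tom's statement is false, so Tom is a knave.
With that fixed, Arjun's statement is true, so Arjun is a knight.
With that fixed, Wade's statement is true, so Wade is a knight.
With that fixed, Jamal's statement is false, so Jamal is a knave.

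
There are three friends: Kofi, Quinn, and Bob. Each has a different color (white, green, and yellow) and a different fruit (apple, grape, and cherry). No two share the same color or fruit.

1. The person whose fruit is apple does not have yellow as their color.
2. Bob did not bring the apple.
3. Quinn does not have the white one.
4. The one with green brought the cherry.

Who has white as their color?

With clues 1–3, Quinn is impossible for the one with color white.
With clues 1–4, Bob is impossible for the one with color white.
That leaves Kofi.

Kofi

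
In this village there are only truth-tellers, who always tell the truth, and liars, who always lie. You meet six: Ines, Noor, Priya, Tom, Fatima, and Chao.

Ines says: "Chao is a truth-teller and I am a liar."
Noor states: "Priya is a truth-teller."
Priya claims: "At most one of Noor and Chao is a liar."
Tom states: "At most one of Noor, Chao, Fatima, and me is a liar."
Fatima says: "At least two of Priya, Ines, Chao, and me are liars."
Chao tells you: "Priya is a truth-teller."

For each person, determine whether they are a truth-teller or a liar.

Ines: liar, Noor: liar, Priya: liar, Tom: liar, Fatima: truth-teller, Chao: liar

Consider Ines. Suppose Ines is a truth-teller.
Then Ines's own statement would have to be true, but it can't be — contradiction.
So Ines is a liar.
Consider Noor. Suppose Noor is a truth-teller.
Then no assignment of the remaining roles makes every statement match its speaker's type — contradiction.
So Noor is a liar.
Consider Priya. Suppose Priya is a truth-teller.
Then Noor's statement comes out true, contradicting Noor being a liar.
So Priya is a liar.
With that fixed, Fatima's statement is true, so Fatima is a truth-teller.
With that fixed, Chao's statement is false, so Chao is a liar.
With that fixed, Tom's statement is false, so Tom is a liar.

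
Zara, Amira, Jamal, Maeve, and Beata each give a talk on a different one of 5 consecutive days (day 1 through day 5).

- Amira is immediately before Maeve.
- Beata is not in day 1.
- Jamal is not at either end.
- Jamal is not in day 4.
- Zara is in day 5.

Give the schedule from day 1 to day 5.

From clue 1: Amira is in {1,2,3,4}.
From clues 1–3: Jamal is in {2,3,4}.
From clues 1–4: Jamal is in {2,3}.
From clues 1–5: Amira → day 1, Maeve → day 2, Jamal → day 3, Beata → day 4, Zara → day 5.

Amira, Maeve, Jamal, Beata, Zara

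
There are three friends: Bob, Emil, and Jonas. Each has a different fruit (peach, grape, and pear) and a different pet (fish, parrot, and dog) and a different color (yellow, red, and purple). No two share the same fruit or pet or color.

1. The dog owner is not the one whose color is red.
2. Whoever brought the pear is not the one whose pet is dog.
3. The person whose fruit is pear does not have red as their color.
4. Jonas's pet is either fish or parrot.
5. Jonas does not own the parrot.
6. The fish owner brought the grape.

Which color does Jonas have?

With clues 1–6, purple and yellow are impossible for Jonas's color.
That leaves red.

red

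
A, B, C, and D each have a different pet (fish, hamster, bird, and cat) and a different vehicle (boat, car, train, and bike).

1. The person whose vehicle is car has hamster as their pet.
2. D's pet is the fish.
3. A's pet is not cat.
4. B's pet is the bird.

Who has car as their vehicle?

A

With clues 1–2, D is impossible for the one with vehicle car.
With clues 1–4, B and C are impossible for the one with vehicle car.
That leaves A.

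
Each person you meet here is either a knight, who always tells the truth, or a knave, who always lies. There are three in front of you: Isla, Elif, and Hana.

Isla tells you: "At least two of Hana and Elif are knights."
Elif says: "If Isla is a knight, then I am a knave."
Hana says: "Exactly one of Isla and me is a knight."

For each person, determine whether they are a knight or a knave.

Consider Isla. Suppose Isla is a knight.
Then whichever role Elif has, Elif's statement has the wrong truth value — contradiction.
So Isla is a knave.
With that fixed, Elif's statement is true, so Elif is a knight.
Consider Hana. Suppose Hana is a knight.
Then Isla's statement comes out true, contradicting Isla being a knave.
So Hana is a knave.

Isla: knave, Elif: knight, Hana: knave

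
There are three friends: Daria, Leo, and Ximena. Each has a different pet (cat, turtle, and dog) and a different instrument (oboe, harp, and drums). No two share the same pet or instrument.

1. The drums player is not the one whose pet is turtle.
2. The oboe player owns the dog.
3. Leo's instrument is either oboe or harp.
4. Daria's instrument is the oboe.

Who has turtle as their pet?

With clues 1–4, Daria and Ximena are impossible for the one with pet turtle.
That leaves Leo.

Leo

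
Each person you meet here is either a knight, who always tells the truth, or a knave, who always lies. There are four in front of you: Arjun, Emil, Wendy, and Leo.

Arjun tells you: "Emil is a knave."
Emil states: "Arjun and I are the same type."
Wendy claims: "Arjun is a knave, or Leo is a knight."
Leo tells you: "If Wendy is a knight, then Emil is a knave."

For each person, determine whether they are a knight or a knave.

Consider Arjun. Suppose Arjun is a knave.
Then whichever role Emil has, Emil's statement has the wrong truth value — contradiction.
So Arjun is a knight.
Consider Emil. Suppose Emil is a knight.
Then Arjun's statement comes out false, contradicting Arjun being a knight.
So Emil is a knave.
With that fixed, Leo's statement is true, so Leo is a knight.
With that fixed, Wendy's statement is true, so Wendy is a knight.

Arjun: knight, Emil: knave, Wendy: knight, Leo: knight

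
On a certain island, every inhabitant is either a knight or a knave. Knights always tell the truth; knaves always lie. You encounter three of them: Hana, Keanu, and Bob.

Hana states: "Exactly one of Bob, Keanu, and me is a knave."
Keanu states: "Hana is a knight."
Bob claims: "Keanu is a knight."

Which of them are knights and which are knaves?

Hana: knave, Keanu: knave, Bob: knave

Consider Hana. Suppose Hana is a knight.
Then no assignment of the remaining roles makes every statement match its speaker's type — contradiction.
So Hana is a knave.
With that fixed, Keanu's statement is false, so Keanu is a knave.
With that fixed, Bob's statement is false, so Bob is a knave.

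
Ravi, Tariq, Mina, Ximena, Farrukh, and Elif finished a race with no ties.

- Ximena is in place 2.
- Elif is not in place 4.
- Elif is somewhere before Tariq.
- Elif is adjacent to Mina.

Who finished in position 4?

With clue 1, Ximena is ruled out for place 4.
With clues 1–2, Elif is ruled out for place 4.
With clues 1–4, Farrukh, Ravi, and Tariq are ruled out for place 4.
So place 4 is Mina.

Mina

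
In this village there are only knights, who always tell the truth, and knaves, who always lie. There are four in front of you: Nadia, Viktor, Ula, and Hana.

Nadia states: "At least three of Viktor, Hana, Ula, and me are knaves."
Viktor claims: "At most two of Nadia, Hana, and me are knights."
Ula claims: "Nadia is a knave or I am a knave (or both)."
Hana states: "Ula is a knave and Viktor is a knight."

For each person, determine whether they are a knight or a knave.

Consider Nadia. Suppose Nadia is a knight.
Then whichever role Ula has, Ula's statement has the wrong truth value — contradiction.
So Nadia is a knave.
With that fixed, Viktor's statement is true, so Viktor is a knight.
With that fixed, Ula's statement is true, so Ula is a knight.
With that fixed, Hana's statement is false, so Hana is a knave.

Nadia: knave, Viktor: knight, Ula: knight, Hana: knave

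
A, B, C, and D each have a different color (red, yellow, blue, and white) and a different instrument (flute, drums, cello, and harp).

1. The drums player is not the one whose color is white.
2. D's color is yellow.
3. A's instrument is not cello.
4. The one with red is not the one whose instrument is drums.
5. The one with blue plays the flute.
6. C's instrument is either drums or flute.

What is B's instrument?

With clues 1–5, drums is impossible for B's instrument.
With clues 1–6, flute and harp are impossible for B's instrument.
That leaves cello.

cello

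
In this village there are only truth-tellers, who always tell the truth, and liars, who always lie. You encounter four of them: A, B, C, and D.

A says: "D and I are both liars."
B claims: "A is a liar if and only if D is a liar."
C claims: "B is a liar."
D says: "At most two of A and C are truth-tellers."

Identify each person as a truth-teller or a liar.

Regardless of anyone's role, D's statement is true, so D is a truth-teller.
With that fixed, A's statement is false, so A is a liar.
With that fixed, B's statement is false, so B is a liar.
With that fixed, C's statement is true, so C is a truth-teller.

A: liar, B: liar, C: truth-teller, D: truth-teller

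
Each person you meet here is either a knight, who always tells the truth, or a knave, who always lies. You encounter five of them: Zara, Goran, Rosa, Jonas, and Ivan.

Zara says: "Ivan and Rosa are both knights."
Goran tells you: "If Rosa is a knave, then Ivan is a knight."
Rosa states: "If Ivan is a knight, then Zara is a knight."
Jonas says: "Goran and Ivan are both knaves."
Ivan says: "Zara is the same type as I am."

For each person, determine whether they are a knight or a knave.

Zara: knight, Goran: knight, Rosa: knight, Jonas: knave, Ivan: knight

Consider Zara. Suppose Zara is a knave.
Then whichever role Ivan has, Ivan's statement has the wrong truth value — contradiction.
So Zara is a knight.
With that fixed, Rosa's statement is true, so Rosa is a knight.
With that fixed, Goran's statement is true, so Goran is a knight.
With that fixed, Jonas's statement is false, so Jonas is a knave.
Consider Ivan. Suppose Ivan is a knave.
Then Zara's statement comes out false, contradicting Zara being a knight.
So Ivan is a knight.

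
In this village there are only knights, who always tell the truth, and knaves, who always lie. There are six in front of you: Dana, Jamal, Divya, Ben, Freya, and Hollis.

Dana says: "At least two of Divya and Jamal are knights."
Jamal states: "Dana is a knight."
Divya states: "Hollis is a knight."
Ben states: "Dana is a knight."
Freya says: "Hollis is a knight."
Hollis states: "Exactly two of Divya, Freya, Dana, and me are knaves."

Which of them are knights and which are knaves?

Consider Dana. Suppose Dana is a knight.
Then no assignment of the remaining roles makes every statement match its speaker's type — contradiction.
So Dana is a knave.
With that fixed, Jamal's statement is false, so Jamal is a knave.
With that fixed, Ben's statement is false, so Ben is a knave.
Consider Divya. Suppose Divya is a knight.
Then no assignment of the remaining roles makes every statement match its speaker's type — contradiction.
So Divya is a knave.
Consider Freya. Suppose Freya is a knight.
Then no assignment of the remaining roles makes every statement match its speaker's type — contradiction.
So Freya is a knave.
With that fixed, Hollis's statement is false, so Hollis is a knave.

Dana: knave, Jamal: knave, Divya: knave, Ben: knave, Freya: knave, Hollis: knave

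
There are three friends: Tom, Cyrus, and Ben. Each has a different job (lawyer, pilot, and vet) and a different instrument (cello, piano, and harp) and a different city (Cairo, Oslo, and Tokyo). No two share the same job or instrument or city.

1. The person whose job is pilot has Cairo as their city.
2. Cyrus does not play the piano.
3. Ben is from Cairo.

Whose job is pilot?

With clues 1–3, Cyrus and Tom are impossible for the one with job pilot.
That leaves Ben.

Ben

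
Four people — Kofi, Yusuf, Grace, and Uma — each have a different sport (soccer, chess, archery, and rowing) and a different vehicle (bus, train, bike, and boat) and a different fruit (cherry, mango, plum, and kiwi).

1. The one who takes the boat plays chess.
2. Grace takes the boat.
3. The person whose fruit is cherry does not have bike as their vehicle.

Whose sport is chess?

Grace

With clues 1–2, Kofi, Uma, and Yusuf are impossible for the one with sport chess.
That leaves Grace.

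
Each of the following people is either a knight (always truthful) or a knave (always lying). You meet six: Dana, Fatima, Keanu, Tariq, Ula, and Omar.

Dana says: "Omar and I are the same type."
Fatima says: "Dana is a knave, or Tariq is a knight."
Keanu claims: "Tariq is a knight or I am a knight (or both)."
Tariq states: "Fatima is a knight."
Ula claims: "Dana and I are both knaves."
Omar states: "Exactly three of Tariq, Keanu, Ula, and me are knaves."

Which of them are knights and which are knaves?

Consider Dana. Suppose Dana is a knave.
Then whichever role Ula has, Ula's statement has the wrong truth value — contradiction.
So Dana is a knight.
With that fixed, Ula's statement is false, so Ula is a knave.
Consider Fatima. Suppose Fatima is a knight.
Then no assignment of the remaining roles makes every statement match its speaker's type — contradiction.
So Fatima is a knave.
With that fixed, Tariq's statement is false, so Tariq is a knave.
Consider Keanu. Suppose Keanu is a knight.
Then whichever role Omar has, Omar's statement has the wrong truth value — contradiction.
So Keanu is a knave.
Consider Omar. Suppose Omar is a knave.
Then Dana's statement comes out false, contradicting Dana being a knight.
So Omar is a knight.

Dana: knight, Fatima: knave, Keanu: knave, Tariq: knave, Ula: knave, Omar: knight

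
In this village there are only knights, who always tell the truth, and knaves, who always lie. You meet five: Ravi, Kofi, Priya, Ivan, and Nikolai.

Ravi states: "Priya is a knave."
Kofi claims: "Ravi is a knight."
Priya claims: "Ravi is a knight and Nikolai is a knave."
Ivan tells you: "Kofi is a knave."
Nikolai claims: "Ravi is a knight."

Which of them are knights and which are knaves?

Consider Ravi. Suppose Ravi is a knave.
Then no assignment of the remaining roles makes every statement match its speaker's type — contradiction.
So Ravi is a knight.
With that fixed, Kofi's statement is true, so Kofi is a knight.
With that fixed, Ivan's statement is false, so Ivan is a knave.
With that fixed, Nikolai's statement is true, so Nikolai is a knight.
With that fixed, Priya's statement is false, so Priya is a knave.

Ravi: knight, Kofi: knight, Priya: knave, Ivan: knave, Nikolai: knight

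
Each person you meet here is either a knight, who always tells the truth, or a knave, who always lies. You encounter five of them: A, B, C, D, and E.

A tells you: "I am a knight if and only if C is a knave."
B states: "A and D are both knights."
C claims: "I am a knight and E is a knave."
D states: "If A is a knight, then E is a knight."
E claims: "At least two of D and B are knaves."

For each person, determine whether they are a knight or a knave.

A: knave, B: knave, C: knave, D: knight, E: knave

Consider A. Suppose A is a knight.
Then no assignment of the remaining roles makes every statement match its speaker's type — contradiction.
So A is a knave.
With that fixed, B's statement is false, so B is a knave.
With that fixed, D's statement is true, so D is a knight.
With that fixed, E's statement is false, so E is a knave.
Consider C. Suppose C is a knight.
Then A's statement comes out true, contradicting A being a knave.
So C is a knave.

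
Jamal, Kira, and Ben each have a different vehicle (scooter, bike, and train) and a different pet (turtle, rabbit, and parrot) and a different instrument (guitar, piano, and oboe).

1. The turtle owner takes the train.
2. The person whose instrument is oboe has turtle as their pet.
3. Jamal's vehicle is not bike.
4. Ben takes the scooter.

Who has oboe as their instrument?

Jamal

With clues 1–4, Ben and Kira are impossible for the one with instrument oboe.
That leaves Jamal.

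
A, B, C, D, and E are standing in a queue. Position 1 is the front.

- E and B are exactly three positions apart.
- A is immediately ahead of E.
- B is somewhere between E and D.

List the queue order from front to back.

D, B, C, A, E

From clue 1: B is in {1,2,4,5}.
From clues 1–2: A is in {1,3,4}.
From clues 1–3: D → position 1, B → position 2, C → position 3, A → position 4, E → position 5.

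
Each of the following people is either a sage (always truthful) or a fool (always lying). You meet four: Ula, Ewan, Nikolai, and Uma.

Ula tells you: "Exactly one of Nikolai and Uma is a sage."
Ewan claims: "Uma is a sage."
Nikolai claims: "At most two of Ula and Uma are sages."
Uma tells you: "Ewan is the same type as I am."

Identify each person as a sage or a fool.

Regardless of anyone's role, Nikolai's statement is true, so Nikolai is a sage.
Consider Ula. Suppose Ula is a sage.
Then no assignment of the remaining roles makes every statement match its speaker's type — contradiction.
So Ula is a fool.
Consider Ewan. Suppose Ewan is a fool.
Then whichever role Uma has, Uma's statement has the wrong truth value — contradiction.
So Ewan is a sage.
Consider Uma. Suppose Uma is a fool.
Then Ula's statement comes out true, contradicting Ula being a fool.
So Uma is a sage.

Ula: fool, Ewan: sage, Nikolai: sage, Uma: sage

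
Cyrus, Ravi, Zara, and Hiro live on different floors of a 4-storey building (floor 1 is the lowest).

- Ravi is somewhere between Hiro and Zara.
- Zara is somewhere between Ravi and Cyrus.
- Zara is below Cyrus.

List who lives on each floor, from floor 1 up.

Hiro, Ravi, Zara, Cyrus

From clue 1: Ravi is in {2,3}.
From clues 1–2: Cyrus is in {1,4}.
From clues 1–3: Hiro → floor 1, Ravi → floor 2, Zara → floor 3, Cyrus → floor 4.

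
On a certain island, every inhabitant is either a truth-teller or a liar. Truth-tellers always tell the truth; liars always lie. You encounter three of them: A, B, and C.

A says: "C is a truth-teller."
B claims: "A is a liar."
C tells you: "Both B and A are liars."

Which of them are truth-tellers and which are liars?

Consider A. Suppose A is a truth-teller.
Then no assignment of the remaining roles makes every statement match its speaker's type — contradiction.
So A is a liar.
With that fixed, B's statement is true, so B is a truth-teller.
With that fixed, C's statement is false, so C is a liar.

A: liar, B: truth-teller, C: liar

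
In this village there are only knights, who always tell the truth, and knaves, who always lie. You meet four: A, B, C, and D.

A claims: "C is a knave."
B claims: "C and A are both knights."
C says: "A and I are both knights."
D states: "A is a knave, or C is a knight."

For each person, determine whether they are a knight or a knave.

Consider A. Suppose A is a knave.
Then no assignment of the remaining roles makes every statement match its speaker's type — contradiction.
So A is a knight.
Consider B. Suppose B is a knight.
Then no assignment of the remaining roles makes every statement match its speaker's type — contradiction.
So B is a knave.
Consider C. Suppose C is a knight.
Then A's statement comes out false, contradicting A being a knight.
So C is a knave.
With that fixed, D's statement is false, so D is a knave.

A: knight, B: knave, C: knave, D: knave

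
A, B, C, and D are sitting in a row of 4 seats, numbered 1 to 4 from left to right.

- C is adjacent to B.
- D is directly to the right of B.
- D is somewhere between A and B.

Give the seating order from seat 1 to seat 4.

From clues 1–2: A is in {1,4}.
From clues 1–3: C → seat 1, B → seat 2, D → seat 3, A → seat 4.

C, B, D, A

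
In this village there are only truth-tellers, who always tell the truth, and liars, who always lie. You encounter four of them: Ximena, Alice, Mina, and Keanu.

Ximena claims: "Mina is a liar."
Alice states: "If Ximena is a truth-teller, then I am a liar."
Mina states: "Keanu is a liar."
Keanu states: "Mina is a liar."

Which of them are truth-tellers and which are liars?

Ximena: liar, Alice: truth-teller, Mina: truth-teller, Keanu: liar

Consider Ximena. Suppose Ximena is a truth-teller.
Then whichever role Alice has, Alice's statement has the wrong truth value — contradiction.
So Ximena is a liar.
With that fixed, Alice's statement is true, so Alice is a truth-teller.
Consider Mina. Suppose Mina is a liar.
Then Ximena's statement comes out true, contradicting Ximena being a liar.
So Mina is a truth-teller.
With that fixed, Keanu's statement is false, so Keanu is a liar.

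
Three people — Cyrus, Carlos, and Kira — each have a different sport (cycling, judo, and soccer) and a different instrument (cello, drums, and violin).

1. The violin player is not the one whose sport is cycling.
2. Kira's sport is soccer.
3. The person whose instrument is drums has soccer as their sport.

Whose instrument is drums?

Kira

With clues 1–3, Carlos and Cyrus are impossible for the one with instrument drums.
That leaves Kira.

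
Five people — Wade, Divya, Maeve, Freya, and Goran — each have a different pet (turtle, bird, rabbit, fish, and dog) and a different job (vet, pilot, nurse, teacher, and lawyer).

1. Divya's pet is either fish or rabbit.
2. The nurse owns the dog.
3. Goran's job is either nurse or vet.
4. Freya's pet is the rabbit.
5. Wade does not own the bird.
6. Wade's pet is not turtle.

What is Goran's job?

With clues 1–3, lawyer, pilot, and teacher are impossible for Goran's job.
With clues 1–6, nurse is impossible for Goran's job.
That leaves vet.

vet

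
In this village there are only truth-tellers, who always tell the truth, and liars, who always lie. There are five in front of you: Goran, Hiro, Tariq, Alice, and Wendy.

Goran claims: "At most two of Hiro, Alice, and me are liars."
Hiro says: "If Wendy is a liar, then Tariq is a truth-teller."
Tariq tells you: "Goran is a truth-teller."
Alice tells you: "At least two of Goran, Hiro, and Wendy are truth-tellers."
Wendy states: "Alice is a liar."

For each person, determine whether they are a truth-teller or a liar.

Goran: truth-teller, Hiro: truth-teller, Tariq: truth-teller, Alice: truth-teller, Wendy: liar

Consider Goran. Suppose Goran is a liar.
Then no assignment of the remaining roles makes every statement match its speaker's type — contradiction.
So Goran is a truth-teller.
With that fixed, Tariq's statement is true, so Tariq is a truth-teller.
With that fixed, Hiro's statement is true, so Hiro is a truth-teller.
With that fixed, Alice's statement is true, so Alice is a truth-teller.
With that fixed, Wendy's statement is false, so Wendy is a liar.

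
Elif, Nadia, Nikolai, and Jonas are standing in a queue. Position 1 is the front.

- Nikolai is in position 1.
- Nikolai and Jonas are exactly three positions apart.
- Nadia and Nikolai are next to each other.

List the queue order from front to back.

Nikolai, Nadia, Elif, Jonas

From clue 1: Nikolai → position 1.
From clues 1–2: Jonas → position 4.
From clues 1–3: Nadia → position 2, Elif → position 3.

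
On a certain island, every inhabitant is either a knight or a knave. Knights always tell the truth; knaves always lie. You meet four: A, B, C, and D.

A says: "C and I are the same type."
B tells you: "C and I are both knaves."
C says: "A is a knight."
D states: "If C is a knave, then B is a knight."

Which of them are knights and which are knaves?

Consider A. Suppose A is a knave.
Then no assignment of the remaining roles makes every statement match its speaker's type — contradiction.
So A is a knight.
With that fixed, C's statement is true, so C is a knight.
With that fixed, D's statement is true, so D is a knight.
With that fixed, B's statement is false, so B is a knave.

A: knight, B: knave, C: knight, D: knight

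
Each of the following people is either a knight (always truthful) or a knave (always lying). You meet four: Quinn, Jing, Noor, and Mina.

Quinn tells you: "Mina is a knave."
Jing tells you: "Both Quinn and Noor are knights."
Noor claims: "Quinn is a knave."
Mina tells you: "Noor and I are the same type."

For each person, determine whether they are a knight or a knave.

Quinn: knave, Jing: knave, Noor: knight, Mina: knight

Consider Quinn. Suppose Quinn is a knight.
Then no assignment of the remaining roles makes every statement match its speaker's type — contradiction.
So Quinn is a knave.
With that fixed, Jing's statement is false, so Jing is a knave.
With that fixed, Noor's statement is true, so Noor is a knight.
Consider Mina. Suppose Mina is a knave.
Then Quinn's statement comes out true, contradicting Quinn being a knave.
So Mina is a knight.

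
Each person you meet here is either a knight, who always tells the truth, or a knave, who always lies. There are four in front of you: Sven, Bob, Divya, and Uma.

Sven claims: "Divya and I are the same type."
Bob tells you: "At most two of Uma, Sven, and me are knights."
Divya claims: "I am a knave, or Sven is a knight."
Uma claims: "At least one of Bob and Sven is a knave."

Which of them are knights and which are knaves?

Sven: knight, Bob: knight, Divya: knight, Uma: knave

Consider Sven. Suppose Sven is a knave.
Then whichever role Divya has, Divya's statement has the wrong truth value — contradiction.
So Sven is a knight.
With that fixed, Divya's statement is true, so Divya is a knight.
Consider Bob. Suppose Bob is a knave.
Then Bob's own statement would have to be false, but it can't be — contradiction.
So Bob is a knight.
With that fixed, Uma's statement is false, so Uma is a knave.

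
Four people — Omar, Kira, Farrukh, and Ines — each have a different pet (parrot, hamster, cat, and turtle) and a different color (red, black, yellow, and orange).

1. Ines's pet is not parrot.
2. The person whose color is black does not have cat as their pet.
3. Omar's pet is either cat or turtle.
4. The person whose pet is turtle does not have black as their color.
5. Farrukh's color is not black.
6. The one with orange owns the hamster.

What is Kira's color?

black

With clues 1–6, orange, red, and yellow are impossible for Kira's color.
That leaves black.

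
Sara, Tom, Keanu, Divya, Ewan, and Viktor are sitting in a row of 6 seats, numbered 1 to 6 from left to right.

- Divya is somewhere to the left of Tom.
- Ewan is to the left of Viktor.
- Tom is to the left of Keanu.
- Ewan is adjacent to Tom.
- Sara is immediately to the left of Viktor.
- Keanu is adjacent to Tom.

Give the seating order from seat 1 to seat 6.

From clue 1: Tom is in {2,3,4,5,6}.
From clues 1–3: Tom is in {2,3,4,5}.
From clues 1–4: Divya is in {1,2}.
From clues 1–5: Divya → seat 1.
From clues 1–6: Ewan → seat 2, Tom → seat 3, Keanu → seat 4, Sara → seat 5, Viktor → seat 6.

Divya, Ewan, Tom, Keanu, Sara, Viktor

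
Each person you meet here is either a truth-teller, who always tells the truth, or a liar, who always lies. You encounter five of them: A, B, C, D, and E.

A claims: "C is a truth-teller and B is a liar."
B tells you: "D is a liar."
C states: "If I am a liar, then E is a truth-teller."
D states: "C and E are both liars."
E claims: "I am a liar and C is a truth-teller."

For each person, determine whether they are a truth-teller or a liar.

Consider A. Suppose A is a truth-teller.
Then no assignment of the remaining roles makes every statement match its speaker's type — contradiction.
So A is a liar.
Consider B. Suppose B is a truth-teller.
Then no assignment of the remaining roles makes every statement match its speaker's type — contradiction.
So B is a liar.
Consider C. Suppose C is a truth-teller.
Then A's statement comes out true, contradicting A being a liar.
So C is a liar.
With that fixed, E's statement is false, so E is a liar.
With that fixed, D's statement is true, so D is a truth-teller.

A: liar, B: liar, C: liar, D: truth-teller, E: liar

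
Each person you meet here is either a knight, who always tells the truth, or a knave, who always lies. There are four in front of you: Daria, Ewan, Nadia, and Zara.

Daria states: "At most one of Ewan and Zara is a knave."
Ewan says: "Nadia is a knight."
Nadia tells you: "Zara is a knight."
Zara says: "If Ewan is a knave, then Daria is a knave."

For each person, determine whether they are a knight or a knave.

Consider Daria. Suppose Daria is a knave.
Then no assignment of the remaining roles makes every statement match its speaker's type — contradiction.
So Daria is a knight.
Consider Ewan. Suppose Ewan is a knave.
Then no assignment of the remaining roles makes every statement match its speaker's type — contradiction.
So Ewan is a knight.
With that fixed, Zara's statement is true, so Zara is a knight.
With that fixed, Nadia's statement is true, so Nadia is a knight.

Daria: knight, Ewan: knight, Nadia: knight, Zara: knight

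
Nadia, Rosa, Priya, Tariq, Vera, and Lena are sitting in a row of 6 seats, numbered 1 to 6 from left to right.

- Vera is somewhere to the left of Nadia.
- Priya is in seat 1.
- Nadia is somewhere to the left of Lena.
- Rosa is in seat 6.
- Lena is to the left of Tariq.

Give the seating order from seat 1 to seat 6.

From clue 1: Nadia is in {2,3,4,5,6}.
From clues 1–2: Priya → seat 1.
From clues 1–3: Nadia is in {3,4,5}.
From clues 1–4: Rosa → seat 6.
From clues 1–5: Vera → seat 2, Nadia → seat 3, Lena → seat 4, Tariq → seat 5.

Priya, Vera, Nadia, Lena, Tariq, Rosa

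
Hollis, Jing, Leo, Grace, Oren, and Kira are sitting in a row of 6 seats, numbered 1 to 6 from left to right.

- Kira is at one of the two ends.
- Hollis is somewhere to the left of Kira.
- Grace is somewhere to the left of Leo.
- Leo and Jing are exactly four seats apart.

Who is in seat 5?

With clue 1, Kira is ruled out for seat 5.
With clues 1–3, Grace is ruled out for seat 5.
With clues 1–4, Hollis, Jing, and Oren are ruled out for seat 5.
So seat 5 is Leo.

Leo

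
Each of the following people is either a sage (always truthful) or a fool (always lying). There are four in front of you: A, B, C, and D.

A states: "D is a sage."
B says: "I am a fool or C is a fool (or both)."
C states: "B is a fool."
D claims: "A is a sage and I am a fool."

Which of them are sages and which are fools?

Consider A. Suppose A is a sage.
Then whichever role D has, D's statement has the wrong truth value — contradiction.
So A is a fool.
With that fixed, D's statement is false, so D is a fool.
Consider B. Suppose B is a fool.
Then B's own statement would have to be false, but it can't be — contradiction.
So B is a sage.
With that fixed, C's statement is false, so C is a fool.

A: fool, B: sage, C: fool, D: fool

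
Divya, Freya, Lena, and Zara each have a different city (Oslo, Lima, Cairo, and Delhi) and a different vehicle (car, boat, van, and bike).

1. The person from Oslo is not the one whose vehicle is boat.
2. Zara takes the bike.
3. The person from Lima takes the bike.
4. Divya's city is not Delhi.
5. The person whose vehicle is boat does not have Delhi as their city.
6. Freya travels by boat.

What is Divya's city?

With clues 1–3, Lima is impossible for Divya's city.
With clues 1–4, Delhi is impossible for Divya's city.
With clues 1–6, Cairo is impossible for Divya's city.
That leaves Oslo.

Oslo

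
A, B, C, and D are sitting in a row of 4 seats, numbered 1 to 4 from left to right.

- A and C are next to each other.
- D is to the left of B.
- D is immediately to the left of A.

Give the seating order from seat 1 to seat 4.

D, A, C, B

From clues 1–2: B is in {2,4}.
From clues 1–3: D → seat 1, A → seat 2, C → seat 3, B → seat 4.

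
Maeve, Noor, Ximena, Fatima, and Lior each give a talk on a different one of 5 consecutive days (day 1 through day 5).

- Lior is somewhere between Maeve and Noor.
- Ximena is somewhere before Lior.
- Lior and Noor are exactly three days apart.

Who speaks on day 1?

Noor

With clue 1, Lior is ruled out for day 1.
With clues 1–3, Fatima, Maeve, and Ximena are ruled out for day 1.
So day 1 is Noor.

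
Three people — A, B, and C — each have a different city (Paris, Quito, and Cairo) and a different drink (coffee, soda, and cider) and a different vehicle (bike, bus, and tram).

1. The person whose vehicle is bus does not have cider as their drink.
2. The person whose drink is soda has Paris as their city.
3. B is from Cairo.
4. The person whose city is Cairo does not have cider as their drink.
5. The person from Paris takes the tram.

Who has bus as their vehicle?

With clues 1–5, A and C are impossible for the one with vehicle bus.
That leaves B.

B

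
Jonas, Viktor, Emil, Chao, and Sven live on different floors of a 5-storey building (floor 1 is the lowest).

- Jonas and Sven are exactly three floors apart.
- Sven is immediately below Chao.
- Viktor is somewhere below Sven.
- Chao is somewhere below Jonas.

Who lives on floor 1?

With clues 1–2, Chao is ruled out for floor 1.
With clues 1–3, Emil and Sven are ruled out for floor 1.
With clues 1–4, Jonas is ruled out for floor 1.
So floor 1 is Viktor.

Viktor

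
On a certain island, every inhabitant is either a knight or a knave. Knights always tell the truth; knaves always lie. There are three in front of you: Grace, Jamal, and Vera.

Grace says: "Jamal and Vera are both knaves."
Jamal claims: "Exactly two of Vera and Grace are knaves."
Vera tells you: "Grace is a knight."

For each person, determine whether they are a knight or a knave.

Consider Grace. Suppose Grace is a knight.
Then no assignment of the remaining roles makes every statement match its speaker's type — contradiction.
So Grace is a knave.
With that fixed, Vera's statement is false, so Vera is a knave.
With that fixed, Jamal's statement is true, so Jamal is a knight.

Grace: knave, Jamal: knight, Vera: knave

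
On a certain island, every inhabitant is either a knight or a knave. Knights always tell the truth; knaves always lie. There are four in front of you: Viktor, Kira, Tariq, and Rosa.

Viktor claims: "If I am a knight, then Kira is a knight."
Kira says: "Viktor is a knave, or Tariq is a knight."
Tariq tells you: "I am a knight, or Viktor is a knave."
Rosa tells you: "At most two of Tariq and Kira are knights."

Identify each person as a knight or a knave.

Regardless of anyone's role, Rosa's statement is true, so Rosa is a knight.
Consider Viktor. Suppose Viktor is a knave.
Then Viktor's own statement would have to be false, but it can't be — contradiction.
So Viktor is a knight.
Consider Kira. Suppose Kira is a knave.
Then Viktor's statement comes out false, contradicting Viktor being a knight.
So Kira is a knight.
Consider Tariq. Suppose Tariq is a knave.
Then Kira's statement comes out false, contradicting Kira being a knight.
So Tariq is a knight.

Viktor: knight, Kira: knight, Tariq: knight, Rosa: knight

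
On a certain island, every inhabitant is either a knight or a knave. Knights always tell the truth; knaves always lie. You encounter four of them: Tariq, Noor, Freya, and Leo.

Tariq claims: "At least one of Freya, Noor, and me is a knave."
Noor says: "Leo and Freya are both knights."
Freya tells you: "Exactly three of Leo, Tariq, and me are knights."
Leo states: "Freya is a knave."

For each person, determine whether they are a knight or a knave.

Tariq: knight, Noor: knave, Freya: knave, Leo: knight

Consider Tariq. Suppose Tariq is a knave.
Then Tariq's own statement would have to be false, but it can't be — contradiction.
So Tariq is a knight.
Consider Noor. Suppose Noor is a knight.
Then no assignment of the remaining roles makes every statement match its speaker's type — contradiction.
So Noor is a knave.
Consider Freya. Suppose Freya is a knight.
Then no assignment of the remaining roles makes every statement match its speaker's type — contradiction.
So Freya is a knave.
With that fixed, Leo's statement is true, so Leo is a knight.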